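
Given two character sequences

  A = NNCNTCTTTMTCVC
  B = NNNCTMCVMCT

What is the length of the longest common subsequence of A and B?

Match N (A #1, B #1), N (A #2, B #2), N (A #4, B #3), C (A #6, B #4), T (A #9, B #5), M (A #10, B #6), C (A #12, B #7), V (A #13, B #8), C (A #14, B #10) — 9 characters in the same relative order in both, and the DP table's final entry dp[14][11] is also 9, so no common subsequence is longer.

9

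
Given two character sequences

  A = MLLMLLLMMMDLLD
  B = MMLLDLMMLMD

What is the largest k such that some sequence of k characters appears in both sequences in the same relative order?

9

Taking M (A #1, B #1), M (A #4, B #2), L (A #5, B #3), L (A #6, B #4), L (A #7, B #6), M (A #8, B #7), M (A #9, B #8), M (A #10, B #10), D (A #14, B #11) gives a common subsequence of length 9, and the DP table's final entry dp[14][11] is also 9, so no common subsequence is longer.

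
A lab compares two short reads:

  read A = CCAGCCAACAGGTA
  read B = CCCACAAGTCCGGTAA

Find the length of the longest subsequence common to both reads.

Match C at read A[1]=read B[2] → C at read A[2]=read B[3] → A at read A[3]=read B[4] → C at read A[6]=read B[5] → A at read A[7]=read B[6] → A at read A[8]=read B[7] → C at read A[9]=read B[11] → G at read A[11]=read B[12] → G at read A[12]=read B[13] → T at read A[13]=read B[14] → A at read A[14]=read B[16] — 11 bases in the same relative order in both. Since dp[14][16] = 11, nothing longer is possible.

11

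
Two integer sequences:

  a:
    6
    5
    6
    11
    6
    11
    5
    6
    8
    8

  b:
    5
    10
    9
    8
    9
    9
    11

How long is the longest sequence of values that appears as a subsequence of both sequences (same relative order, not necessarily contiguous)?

Taking 5 [2,1], 11 [6,7] gives a common subsequence of length 2. Since dp[10][7] = 2, nothing longer is possible.

2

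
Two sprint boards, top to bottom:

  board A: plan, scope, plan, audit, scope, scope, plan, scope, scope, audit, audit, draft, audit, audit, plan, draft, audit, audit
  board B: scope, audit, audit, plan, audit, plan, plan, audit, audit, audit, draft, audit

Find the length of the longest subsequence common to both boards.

Pick scope at board A[2]=board B[1], then plan at board A[3]=board B[4], then audit at board A[4]=board B[5], then plan at board A[7]=board B[7], then audit at board A[11]=board B[8], then audit at board A[13]=board B[9], then audit at board A[14]=board B[10], then draft at board A[16]=board B[11], then audit at board A[18]=board B[12]; all 9 tasks appear in both, in order, and the DP table's final entry dp[18][12] is also 9, so no common subsequence is longer.

9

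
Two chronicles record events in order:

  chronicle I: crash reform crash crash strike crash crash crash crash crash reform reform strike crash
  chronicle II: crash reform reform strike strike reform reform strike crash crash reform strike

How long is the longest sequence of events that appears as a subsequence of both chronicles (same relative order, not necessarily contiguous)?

7

Match crash (chronicle I #1, chronicle II #1), reform (chronicle I #2, chronicle II #7), strike (chronicle I #5, chronicle II #8), crash (chronicle I #9, chronicle II #9), crash (chronicle I #10, chronicle II #10), reform (chronicle I #12, chronicle II #11), strike (chronicle I #13, chronicle II #12) — 7 events in the same relative order in both. dp[14][12] = 7 confirms this is the maximum.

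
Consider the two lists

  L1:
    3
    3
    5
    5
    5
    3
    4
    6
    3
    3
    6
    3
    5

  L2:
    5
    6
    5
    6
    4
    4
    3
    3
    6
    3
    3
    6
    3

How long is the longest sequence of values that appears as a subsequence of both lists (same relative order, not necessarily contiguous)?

Match 5 [3,1], then 5 [4,3], then 3 [6,8], then 6 [8,9], then 3 [9,10], then 3 [10,11], then 6 [11,12], then 3 [12,13] — 8 values in the same relative order in both. dp[13][13] = 8 confirms this is the maximum.

8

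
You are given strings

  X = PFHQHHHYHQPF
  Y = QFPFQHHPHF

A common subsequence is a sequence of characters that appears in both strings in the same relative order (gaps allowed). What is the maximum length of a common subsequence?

7

Let dp[i][j] be the LCS length of the first i characters of X and the first j characters of Y. dp[i][j] = dp[i-1][j-1]+1 when the i-th and j-th characters match, else max(dp[i-1][j], dp[i][j-1]).
    ·  Q  F  P  F  Q  H  H  P  H  F
 ·  0  0  0  0  0  0  0  0  0  0  0
 P  0  0  0  1  1  1  1  1  1  1  1
 F  0  0  1  1  2  2  2  2  2  2  2
 H  0  0  1  1  2  2  3  3  3  3  3
 Q  0  1  1  1  2  3  3  3  3  3  3
 H  0  1  1  1  2  3  4  4  4  4  4
 H  0  1  1  1  2  3  4  5  5  5  5
 H  0  1  1  1  2  3  4  5  5  6  6
 Y  0  1  1  1  2  3  4  5  5  6  6
 H  0  1  1  1  2  3  4  5  5  6  6
 Q  0  1  1  1  2  3  4  5  5  6  6
 P  0  1  1  2  2  3  4  5  6  6  6
 F  0  1  2  2  3  3  4  5  6  6  7
dp[12][10] = 7. One LCS (by backtracking along matches): PFQHHHF.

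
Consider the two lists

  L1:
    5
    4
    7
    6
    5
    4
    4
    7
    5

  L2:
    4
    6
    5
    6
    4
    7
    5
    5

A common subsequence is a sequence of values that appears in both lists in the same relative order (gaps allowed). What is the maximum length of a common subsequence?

One common subsequence of length 6: 4 [2,1] → 6 [4,2] → 5 [5,3] → 4 [7,5] → 7 [8,6] → 5 [9,8]. The LCS DP gives dp[9][8] = 6, so this is optimal.

6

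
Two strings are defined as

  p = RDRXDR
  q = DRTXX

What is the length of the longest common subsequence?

Let dp[i][j] be the LCS length of the first i characters of p and the first j characters of q. dp[i][j] = dp[i-1][j-1]+1 when the i-th and j-th characters match, else max(dp[i-1][j], dp[i][j-1]).
    ·  D  R  T  X  X
 ·  0  0  0  0  0  0
 R  0  0  1  1  1  1
 D  0  1  1  1  1  1
 R  0  1  2  2  2  2
 X  0  1  2  2  3  3
 D  0  1  2  2  3  3
 R  0  1  2  2  3  3
dp[6][5] = 3. One LCS (by backtracking along matches): DRX.

3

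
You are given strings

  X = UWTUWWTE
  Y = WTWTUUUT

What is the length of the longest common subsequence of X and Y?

4

One common subsequence of length 4: W (X #2, Y #3) → T (X #3, Y #4) → U (X #4, Y #7) → T (X #7, Y #8), and the DP table's final entry dp[8][8] is also 4, so no common subsequence is longer.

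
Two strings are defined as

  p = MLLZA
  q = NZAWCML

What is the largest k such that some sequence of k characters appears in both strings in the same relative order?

Match M (p #1, q #6); then L (p #3, q #7) — 2 characters in the same relative order in both. The LCS DP gives dp[5][7] = 2, so this is optimal.

2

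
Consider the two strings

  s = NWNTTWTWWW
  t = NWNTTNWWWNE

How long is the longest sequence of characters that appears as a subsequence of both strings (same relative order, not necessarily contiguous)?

8

Match N [1,1] → W [2,2] → N [3,3] → T [4,4] → T [5,5] → W [6,7] → W [8,8] → W [9,9] — 8 characters in the same relative order in both, and the DP table's final entry dp[10][11] is also 8, so no common subsequence is longer.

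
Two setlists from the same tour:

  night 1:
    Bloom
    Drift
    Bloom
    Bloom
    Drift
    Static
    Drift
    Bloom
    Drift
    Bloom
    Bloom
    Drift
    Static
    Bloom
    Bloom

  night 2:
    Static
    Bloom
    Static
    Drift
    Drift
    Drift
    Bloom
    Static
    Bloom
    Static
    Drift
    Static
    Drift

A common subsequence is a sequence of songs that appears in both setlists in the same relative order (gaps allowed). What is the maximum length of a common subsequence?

8

Match Bloom [1,2]; then Drift [2,4]; then Drift [5,5]; then Drift [7,6]; then Bloom [8,7]; then Bloom [10,9]; then Drift [12,11]; then Static [13,12] — 8 songs in the same relative order in both. dp[15][13] = 8 confirms this is the maximum.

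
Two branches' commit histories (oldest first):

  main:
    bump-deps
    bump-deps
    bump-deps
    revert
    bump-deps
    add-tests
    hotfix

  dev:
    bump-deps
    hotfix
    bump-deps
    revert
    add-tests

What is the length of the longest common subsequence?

4

One common subsequence of length 4: bump-deps [1,1], bump-deps [3,3], revert [4,4], add-tests [6,5]. dp[7][5] = 4 confirms this is the maximum.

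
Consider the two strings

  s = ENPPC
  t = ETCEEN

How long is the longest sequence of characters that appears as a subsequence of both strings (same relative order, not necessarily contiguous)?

2

Match E at s[1]=t[5], N at s[2]=t[6] — 2 characters in the same relative order in both. dp[5][6] = 2 confirms this is the maximum.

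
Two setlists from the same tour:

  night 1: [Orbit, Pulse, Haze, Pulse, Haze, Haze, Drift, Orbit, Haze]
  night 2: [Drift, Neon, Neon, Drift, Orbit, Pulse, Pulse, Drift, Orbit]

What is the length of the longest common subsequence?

5

Match Orbit [1,5], then Pulse [2,6], then Pulse [4,7], then Drift [7,8], then Orbit [8,9] — 5 songs in the same relative order in both. The LCS DP gives dp[9][9] = 5, so this is optimal.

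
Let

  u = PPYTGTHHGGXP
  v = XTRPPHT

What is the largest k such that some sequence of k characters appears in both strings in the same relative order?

One common subsequence of length 3: P [1,4] → P [2,5] → T [6,7]. The LCS DP gives dp[12][7] = 3, so this is optimal.

3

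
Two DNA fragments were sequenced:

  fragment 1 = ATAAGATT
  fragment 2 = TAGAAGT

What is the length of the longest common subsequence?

5

Let dp[i][j] be the LCS length of the first i bases of fragment 1 and the first j bases of fragment 2. dp[i][j] = dp[i-1][j-1]+1 when the i-th and j-th bases match, else max(dp[i-1][j], dp[i][j-1]).
    ·  T  A  G  A  A  G  T
 ·  0  0  0  0  0  0  0  0
 A  0  0  1  1  1  1  1  1
 T  0  1  1  1  1  1  1  2
 A  0  1  2  2  2  2  2  2
 A  0  1  2  2  3  3  3  3
 G  0  1  2  3  3  3  4  4
 A  0  1  2  3  4  4  4  4
 T  0  1  2  3  4  4  4  5
 T  0  1  2  3  4  4  4  5
dp[8][7] = 5. One LCS (by backtracking along matches): AAAGT.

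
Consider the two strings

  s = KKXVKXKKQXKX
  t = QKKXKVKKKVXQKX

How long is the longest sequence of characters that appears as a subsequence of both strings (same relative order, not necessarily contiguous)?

Taking K (s #1, t #2), then K (s #2, t #3), then X (s #3, t #4), then V (s #4, t #6), then K (s #5, t #7), then K (s #7, t #8), then K (s #8, t #9), then Q (s #9, t #12), then K (s #11, t #13), then X (s #12, t #14) gives a common subsequence of length 10. dp[12][14] = 10 confirms this is the maximum.

10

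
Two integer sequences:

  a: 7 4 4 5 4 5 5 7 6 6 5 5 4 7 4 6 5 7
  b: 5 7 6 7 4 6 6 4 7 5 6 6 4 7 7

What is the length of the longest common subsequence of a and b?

Match 7 (a #1, b #4) → 4 (a #2, b #5) → 4 (a #3, b #8) → 5 (a #7, b #10) → 6 (a #9, b #11) → 6 (a #10, b #12) → 4 (a #13, b #13) → 7 (a #14, b #14) → 7 (a #18, b #15) — 9 values in the same relative order in both. The LCS DP gives dp[18][15] = 9, so this is optimal.

9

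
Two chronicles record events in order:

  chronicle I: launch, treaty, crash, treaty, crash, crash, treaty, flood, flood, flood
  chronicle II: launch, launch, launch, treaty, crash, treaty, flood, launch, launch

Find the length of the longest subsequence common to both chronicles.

5

One common subsequence of length 5: launch at chronicle I[1]=chronicle II[3], treaty at chronicle I[4]=chronicle II[4], crash at chronicle I[6]=chronicle II[5], treaty at chronicle I[7]=chronicle II[6], flood at chronicle I[8]=chronicle II[7]. dp[10][9] = 5 confirms this is the maximum.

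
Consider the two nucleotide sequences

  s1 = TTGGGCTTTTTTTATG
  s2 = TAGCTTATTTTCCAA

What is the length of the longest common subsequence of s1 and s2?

Match T at s1[1]=s2[1]; then G at s1[5]=s2[3]; then C at s1[6]=s2[4]; then T at s1[7]=s2[5]; then T at s1[8]=s2[6]; then T at s1[9]=s2[8]; then T at s1[10]=s2[9]; then T at s1[11]=s2[10]; then T at s1[12]=s2[11]; then A at s1[14]=s2[15] — 10 bases in the same relative order in both. The LCS DP gives dp[16][15] = 10, so this is optimal.

10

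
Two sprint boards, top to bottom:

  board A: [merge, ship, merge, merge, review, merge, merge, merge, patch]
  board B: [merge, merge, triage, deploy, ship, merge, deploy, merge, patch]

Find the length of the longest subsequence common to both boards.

Pick merge (board A #1, board B #2), ship (board A #2, board B #5), merge (board A #3, board B #6), merge (board A #8, board B #8), patch (board A #9, board B #9); all 5 tasks appear in both, in order, and the DP table's final entry dp[9][9] is also 5, so no common subsequence is longer.

5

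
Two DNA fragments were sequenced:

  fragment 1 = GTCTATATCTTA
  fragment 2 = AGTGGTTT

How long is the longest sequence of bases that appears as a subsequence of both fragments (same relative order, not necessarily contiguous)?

Let dp[i][j] be the LCS length of the first i bases of fragment 1 and the first j bases of fragment 2. dp[i][j] = dp[i-1][j-1]+1 when the i-th and j-th bases match, else max(dp[i-1][j], dp[i][j-1]).
    ·  A  G  T  G  G  T  T  T
 ·  0  0  0  0  0  0  0  0  0
 G  0  0  1  1  1  1  1  1  1
 T  0  0  1  2  2  2  2  2  2
 C  0  0  1  2  2  2  2  2  2
 T  0  0  1  2  2  2  3  3  3
 A  0  1  1  2  2  2  3  3  3
 T  0  1  1  2  2  2  3  4  4
 A  0  1  1  2  2  2  3  4  4
 T  0  1  1  2  2  2  3  4  5
 C  0  1  1  2  2  2  3  4  5
 T  0  1  1  2  2  2  3  4  5
 T  0  1  1  2  2  2  3  4  5
 A  0  1  1  2  2  2  3  4  5
dp[12][8] = 5. One LCS (by backtracking along matches): GTTTT.

5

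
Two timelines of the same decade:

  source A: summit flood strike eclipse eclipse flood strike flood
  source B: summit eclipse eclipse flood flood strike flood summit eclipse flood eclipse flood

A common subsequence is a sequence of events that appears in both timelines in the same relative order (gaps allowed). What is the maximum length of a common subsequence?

Match summit (source A #1, source B #1), flood (source A #2, source B #5), strike (source A #3, source B #6), eclipse (source A #4, source B #9), eclipse (source A #5, source B #11), flood (source A #8, source B #12) — 6 events in the same relative order in both. The LCS DP gives dp[8][12] = 6, so this is optimal.

6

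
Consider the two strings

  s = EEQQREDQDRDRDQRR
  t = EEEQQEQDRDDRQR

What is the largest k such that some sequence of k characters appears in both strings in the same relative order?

12

Pick E [1,2] → E [2,3] → Q [3,4] → Q [4,5] → E [6,6] → Q [8,7] → D [9,8] → R [10,9] → D [11,11] → R [12,12] → Q [14,13] → R [16,14]; all 12 characters appear in both, in order. dp[16][14] = 12 confirms this is the maximum.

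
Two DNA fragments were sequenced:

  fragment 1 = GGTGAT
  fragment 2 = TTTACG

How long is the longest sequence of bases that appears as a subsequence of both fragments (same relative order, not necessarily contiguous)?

2

Match T at fragment 1[3]=fragment 2[3]; then G at fragment 1[4]=fragment 2[6] — 2 bases in the same relative order in both. Since dp[6][6] = 2, nothing longer is possible.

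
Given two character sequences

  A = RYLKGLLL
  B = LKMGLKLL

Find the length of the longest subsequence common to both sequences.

Let dp[i][j] be the LCS length of the first i characters of A and the first j characters of B. dp[i][j] = dp[i-1][j-1]+1 when the i-th and j-th characters match, else max(dp[i-1][j], dp[i][j-1]).
    ·  L  K  M  G  L  K  L  L
 ·  0  0  0  0  0  0  0  0  0
 R  0  0  0  0  0  0  0  0  0
 Y  0  0  0  0  0  0  0  0  0
 L  0  1  1  1  1  1  1  1  1
 K  0  1  2  2  2  2  2  2  2
 G  0  1  2  2  3  3  3  3  3
 L  0  1  2  2  3  4  4  4  4
 L  0  1  2  2  3  4  4  5  5
 L  0  1  2  2  3  4  4  5  6
dp[8][8] = 6. One LCS (by backtracking along matches): LKGLLL.

6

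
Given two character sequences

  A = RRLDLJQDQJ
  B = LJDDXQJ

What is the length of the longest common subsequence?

Let dp[i][j] be the LCS length of the first i characters of A and the first j characters of B. dp[i][j] = dp[i-1][j-1]+1 when the i-th and j-th characters match, else max(dp[i-1][j], dp[i][j-1]).
    ·  L  J  D  D  X  Q  J
 ·  0  0  0  0  0  0  0  0
 R  0  0  0  0  0  0  0  0
 R  0  0  0  0  0  0  0  0
 L  0  1  1  1  1  1  1  1
 D  0  1  1  2  2  2  2  2
 L  0  1  1  2  2  2  2  2
 J  0  1  2  2  2  2  2  3
 Q  0  1  2  2  2  2  3  3
 D  0  1  2  3  3  3  3  3
 Q  0  1  2  3  3  3  4  4
 J  0  1  2  3  3  3  4  5
dp[10][7] = 5. One LCS (by backtracking along matches): LDDQJ.

5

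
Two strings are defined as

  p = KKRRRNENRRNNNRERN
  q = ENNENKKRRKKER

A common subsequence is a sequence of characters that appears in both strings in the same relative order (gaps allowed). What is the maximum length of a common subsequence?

7

Match N at p[6]=q[3], then E at p[7]=q[4], then N at p[8]=q[5], then R at p[9]=q[8], then R at p[10]=q[9], then E at p[15]=q[12], then R at p[16]=q[13] — 7 characters in the same relative order in both. The LCS DP gives dp[17][13] = 7, so this is optimal.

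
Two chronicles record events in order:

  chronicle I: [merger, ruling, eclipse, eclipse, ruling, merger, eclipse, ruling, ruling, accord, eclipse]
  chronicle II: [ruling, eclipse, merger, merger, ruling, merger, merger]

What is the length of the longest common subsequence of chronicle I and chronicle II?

4

Taking ruling [2,1] → eclipse [3,2] → ruling [5,5] → merger [6,7] gives a common subsequence of length 4. dp[11][7] = 4 confirms this is the maximum.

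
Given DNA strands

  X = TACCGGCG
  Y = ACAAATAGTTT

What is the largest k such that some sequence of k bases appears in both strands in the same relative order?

Pick T (X #1, Y #6), then A (X #2, Y #7), then G (X #5, Y #8); all 3 bases appear in both, in order. The LCS DP gives dp[8][11] = 3, so this is optimal.

3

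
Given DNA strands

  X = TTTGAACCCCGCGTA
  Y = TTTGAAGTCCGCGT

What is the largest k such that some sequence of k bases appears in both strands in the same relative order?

Taking T (X #1, Y #1); then T (X #2, Y #2); then T (X #3, Y #3); then G (X #4, Y #4); then A (X #5, Y #5); then A (X #6, Y #6); then C (X #9, Y #9); then C (X #10, Y #10); then G (X #11, Y #11); then C (X #12, Y #12); then G (X #13, Y #13); then T (X #14, Y #14) gives a common subsequence of length 12. dp[15][14] = 12 confirms this is the maximum.

12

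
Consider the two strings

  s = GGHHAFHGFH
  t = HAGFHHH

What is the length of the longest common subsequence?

5

Taking H [4,1]; then A [5,2]; then F [6,4]; then H [7,6]; then H [10,7] gives a common subsequence of length 5. dp[10][7] = 5 confirms this is the maximum.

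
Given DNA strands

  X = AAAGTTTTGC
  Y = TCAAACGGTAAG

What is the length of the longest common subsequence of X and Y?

6

Let dp[i][j] be the LCS length of the first i bases of X and the first j bases of Y. dp[i][j] = dp[i-1][j-1]+1 when the i-th and j-th bases match, else max(dp[i-1][j], dp[i][j-1]).
    ·  T  C  A  A  A  C  G  G  T  A  A  G
 ·  0  0  0  0  0  0  0  0  0  0  0  0  0
 A  0  0  0  1  1  1  1  1  1  1  1  1  1
 A  0  0  0  1  2  2  2  2  2  2  2  2  2
 A  0  0  0  1  2  3  3  3  3  3  3  3  3
 G  0  0  0  1  2  3  3  4  4  4  4  4  4
 T  0  1  1  1  2  3  3  4  4  5  5  5  5
 T  0  1  1  1  2  3  3  4  4  5  5  5  5
 T  0  1  1  1  2  3  3  4  4  5  5  5  5
 T  0  1  1  1  2  3  3  4  4  5  5  5  5
 G  0  1  1  1  2  3  3  4  5  5  5  5  6
 C  0  1  2  2  2  3  4  4  5  5  5  5  6
dp[10][12] = 6. One LCS (by backtracking along matches): AAAGTG.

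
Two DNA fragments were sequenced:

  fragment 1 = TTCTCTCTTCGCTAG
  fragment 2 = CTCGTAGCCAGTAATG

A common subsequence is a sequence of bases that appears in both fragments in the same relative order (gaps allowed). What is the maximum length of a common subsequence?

Taking C at fragment 1[3]=fragment 2[1], then T at fragment 1[4]=fragment 2[2], then C at fragment 1[5]=fragment 2[3], then T at fragment 1[6]=fragment 2[5], then C at fragment 1[7]=fragment 2[8], then C at fragment 1[10]=fragment 2[9], then G at fragment 1[11]=fragment 2[11], then T at fragment 1[13]=fragment 2[12], then A at fragment 1[14]=fragment 2[14], then G at fragment 1[15]=fragment 2[16] gives a common subsequence of length 10. dp[15][16] = 10 confirms this is the maximum.

10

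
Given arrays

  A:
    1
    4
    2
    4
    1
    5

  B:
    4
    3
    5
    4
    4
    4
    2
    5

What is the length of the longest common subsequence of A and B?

3

Let dp[i][j] be the LCS length of the first i values of A and the first j values of B. dp[i][j] = dp[i-1][j-1]+1 when the i-th and j-th values match, else max(dp[i-1][j], dp[i][j-1]).
    ·  4  3  5  4  4  4  2  5
 ·  0  0  0  0  0  0  0  0  0
 1  0  0  0  0  0  0  0  0  0
 4  0  1  1  1  1  1  1  1  1
 2  0  1  1  1  1  1  1  2  2
 4  0  1  1  1  2  2  2  2  2
 1  0  1  1  1  2  2  2  2  2
 5  0  1  1  2  2  2  2  2  3
dp[6][8] = 3. One LCS (by backtracking along matches): 4, 2, 5.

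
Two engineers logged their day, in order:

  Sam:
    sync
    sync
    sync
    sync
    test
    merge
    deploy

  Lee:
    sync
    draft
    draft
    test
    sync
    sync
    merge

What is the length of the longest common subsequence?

One common subsequence of length 4: sync at Sam[1]=Lee[1], sync at Sam[3]=Lee[5], sync at Sam[4]=Lee[6], merge at Sam[6]=Lee[7]. Since dp[7][7] = 4, nothing longer is possible.

4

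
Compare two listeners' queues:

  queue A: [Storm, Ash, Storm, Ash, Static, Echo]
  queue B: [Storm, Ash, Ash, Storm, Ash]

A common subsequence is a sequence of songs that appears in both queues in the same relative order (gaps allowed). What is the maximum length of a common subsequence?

4

Pick Storm (queue A #1, queue B #1), then Ash (queue A #2, queue B #3), then Storm (queue A #3, queue B #4), then Ash (queue A #4, queue B #5); all 4 songs appear in both, in order. Since dp[6][5] = 4, nothing longer is possible.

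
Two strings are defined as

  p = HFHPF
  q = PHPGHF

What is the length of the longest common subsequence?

3

Taking H (p #1, q #2), then H (p #3, q #5), then F (p #5, q #6) gives a common subsequence of length 3. dp[5][6] = 3 confirms this is the maximum.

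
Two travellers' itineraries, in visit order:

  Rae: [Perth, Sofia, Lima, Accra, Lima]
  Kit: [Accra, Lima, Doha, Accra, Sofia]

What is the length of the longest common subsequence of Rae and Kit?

Match Lima (Rae #3, Kit #2); then Accra (Rae #4, Kit #4) — 2 stops in the same relative order in both. dp[5][5] = 2 confirms this is the maximum.

2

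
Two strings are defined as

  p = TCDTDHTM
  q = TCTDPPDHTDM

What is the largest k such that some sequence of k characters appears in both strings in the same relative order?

Let dp[i][j] be the LCS length of the first i characters of p and the first j characters of q. dp[i][j] = dp[i-1][j-1]+1 when the i-th and j-th characters match, else max(dp[i-1][j], dp[i][j-1]).
    ·  T  C  T  D  P  P  D  H  T  D  M
 ·  0  0  0  0  0  0  0  0  0  0  0  0
 T  0  1  1  1  1  1  1  1  1  1  1  1
 C  0  1  2  2  2  2  2  2  2  2  2  2
 D  0  1  2  2  3  3  3  3  3  3  3  3
 T  0  1  2  3  3  3  3  3  3  4  4  4
 D  0  1  2  3  4  4  4  4  4  4  5  5
 H  0  1  2  3  4  4  4  4  5  5  5  5
 T  0  1  2  3  4  4  4  4  5  6  6  6
 M  0  1  2  3  4  4  4  4  5  6  6  7
dp[8][11] = 7. One LCS (by backtracking along matches): TCDDHTM.

7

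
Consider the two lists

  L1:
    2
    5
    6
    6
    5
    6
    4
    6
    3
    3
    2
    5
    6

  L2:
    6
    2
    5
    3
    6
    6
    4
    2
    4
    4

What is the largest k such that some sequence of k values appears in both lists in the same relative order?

Taking 2 at L1[1]=L2[2]; then 5 at L1[2]=L2[3]; then 6 at L1[4]=L2[5]; then 6 at L1[6]=L2[6]; then 4 at L1[7]=L2[7]; then 2 at L1[11]=L2[8] gives a common subsequence of length 6. Since dp[13][10] = 6, nothing longer is possible.

6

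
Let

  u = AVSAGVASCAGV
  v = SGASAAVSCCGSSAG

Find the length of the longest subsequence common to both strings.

8

Pick A (u #1, v #3), S (u #3, v #4), A (u #4, v #6), V (u #6, v #7), S (u #8, v #8), C (u #9, v #10), A (u #10, v #14), G (u #11, v #15); all 8 characters appear in both, in order, and the DP table's final entry dp[12][15] is also 8, so no common subsequence is longer.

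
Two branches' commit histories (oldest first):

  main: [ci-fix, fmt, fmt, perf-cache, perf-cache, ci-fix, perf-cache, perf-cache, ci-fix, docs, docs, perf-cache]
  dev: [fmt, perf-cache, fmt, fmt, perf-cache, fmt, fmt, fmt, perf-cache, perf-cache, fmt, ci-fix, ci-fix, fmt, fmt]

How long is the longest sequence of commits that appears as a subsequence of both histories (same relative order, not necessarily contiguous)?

6

One common subsequence of length 6: fmt (main #2, dev #7) → fmt (main #3, dev #8) → perf-cache (main #4, dev #9) → perf-cache (main #5, dev #10) → ci-fix (main #6, dev #12) → ci-fix (main #9, dev #13). Since dp[12][15] = 6, nothing longer is possible.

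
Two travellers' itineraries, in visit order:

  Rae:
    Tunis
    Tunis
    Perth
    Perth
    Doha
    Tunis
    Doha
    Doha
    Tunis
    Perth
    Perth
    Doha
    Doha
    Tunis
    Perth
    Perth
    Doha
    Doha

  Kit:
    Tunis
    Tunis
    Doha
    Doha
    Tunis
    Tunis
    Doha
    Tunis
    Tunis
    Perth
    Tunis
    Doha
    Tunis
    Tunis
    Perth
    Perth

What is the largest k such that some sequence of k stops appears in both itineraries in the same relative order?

Taking Tunis at Rae[1]=Kit[1], Tunis at Rae[2]=Kit[2], Doha at Rae[5]=Kit[4], Tunis at Rae[6]=Kit[6], Doha at Rae[7]=Kit[7], Tunis at Rae[9]=Kit[9], Perth at Rae[10]=Kit[10], Doha at Rae[12]=Kit[12], Tunis at Rae[14]=Kit[14], Perth at Rae[15]=Kit[15], Perth at Rae[16]=Kit[16] gives a common subsequence of length 11. dp[18][16] = 11 confirms this is the maximum.

11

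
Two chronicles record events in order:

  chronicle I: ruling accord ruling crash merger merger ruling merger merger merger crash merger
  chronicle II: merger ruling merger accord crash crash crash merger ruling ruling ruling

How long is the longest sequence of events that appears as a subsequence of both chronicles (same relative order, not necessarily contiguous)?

Pick ruling [1,2] → accord [2,4] → crash [4,7] → merger [5,8] → ruling [7,11]; all 5 events appear in both, in order. Since dp[12][11] = 5, nothing longer is possible.

5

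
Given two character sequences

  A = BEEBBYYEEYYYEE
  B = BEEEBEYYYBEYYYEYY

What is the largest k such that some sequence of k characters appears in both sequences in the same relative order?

11

Pick B at A[1]=B[1], E at A[2]=B[3], E at A[3]=B[4], B at A[4]=B[5], Y at A[6]=B[8], Y at A[7]=B[9], E at A[9]=B[11], Y at A[10]=B[12], Y at A[11]=B[13], Y at A[12]=B[14], E at A[13]=B[15]; all 11 characters appear in both, in order. dp[14][17] = 11 confirms this is the maximum.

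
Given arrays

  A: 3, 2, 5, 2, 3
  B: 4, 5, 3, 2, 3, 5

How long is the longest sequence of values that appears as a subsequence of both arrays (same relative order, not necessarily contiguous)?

Pick 3 (A #1, B #3) → 2 (A #2, B #4) → 5 (A #3, B #6); all 3 values appear in both, in order. The LCS DP gives dp[5][6] = 3, so this is optimal.

3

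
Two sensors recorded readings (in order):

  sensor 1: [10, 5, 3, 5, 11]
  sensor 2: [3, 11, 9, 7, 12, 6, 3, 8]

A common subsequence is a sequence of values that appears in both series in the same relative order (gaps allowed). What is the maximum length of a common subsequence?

2

Pick 3 [3,1], 11 [5,2]; all 2 values appear in both, in order, and the DP table's final entry dp[5][8] is also 2, so no common subsequence is longer.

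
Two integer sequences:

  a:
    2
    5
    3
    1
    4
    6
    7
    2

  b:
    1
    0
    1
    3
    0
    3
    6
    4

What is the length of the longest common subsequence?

Taking 3 (a #3, b #6) → 4 (a #5, b #8) gives a common subsequence of length 2, and the DP table's final entry dp[8][8] is also 2, so no common subsequence is longer.

2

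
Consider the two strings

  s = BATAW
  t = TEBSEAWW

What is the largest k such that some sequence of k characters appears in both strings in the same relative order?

Let dp[i][j] be the LCS length of the first i characters of s and the first j characters of t. dp[i][j] = dp[i-1][j-1]+1 when the i-th and j-th characters match, else max(dp[i-1][j], dp[i][j-1]).
    ·  T  E  B  S  E  A  W  W
 ·  0  0  0  0  0  0  0  0  0
 B  0  0  0  1  1  1  1  1  1
 A  0  0  0  1  1  1  2  2  2
 T  0  1  1  1  1  1  2  2  2
 A  0  1  1  1  1  1  2  2  2
 W  0  1  1  1  1  1  2  3  3
dp[5][8] = 3. One LCS (by backtracking along matches): BAW.

3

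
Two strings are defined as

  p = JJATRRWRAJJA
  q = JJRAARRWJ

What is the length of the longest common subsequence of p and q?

Taking J [1,1], then J [2,2], then A [3,5], then R [5,6], then R [6,7], then W [7,8], then J [11,9] gives a common subsequence of length 7. dp[12][9] = 7 confirms this is the maximum.

7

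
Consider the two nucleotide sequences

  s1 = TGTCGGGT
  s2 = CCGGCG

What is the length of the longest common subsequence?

Match C (s1 #4, s2 #2); then G (s1 #5, s2 #3); then G (s1 #6, s2 #4); then G (s1 #7, s2 #6) — 4 bases in the same relative order in both. Since dp[8][6] = 4, nothing longer is possible.

4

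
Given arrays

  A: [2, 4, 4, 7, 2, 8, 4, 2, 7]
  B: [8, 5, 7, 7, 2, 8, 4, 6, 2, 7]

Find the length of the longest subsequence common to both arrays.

Let dp[i][j] be the LCS length of the first i values of A and the first j values of B. dp[i][j] = dp[i-1][j-1]+1 when the i-th and j-th values match, else max(dp[i-1][j], dp[i][j-1]).
    ·  8  5  7  7  2  8  4  6  2  7
 ·  0  0  0  0  0  0  0  0  0  0  0
 2  0  0  0  0  0  1  1  1  1  1  1
 4  0  0  0  0  0  1  1  2  2  2  2
 4  0  0  0  0  0  1  1  2  2  2  2
 7  0  0  0  1  1  1  1  2  2  2  3
 2  0  0  0  1  1  2  2  2  2  3  3
 8  0  1  1  1  1  2  3  3  3  3  3
 4  0  1  1  1  1  2  3  4  4  4  4
 2  0  1  1  1  1  2  3  4  4  5  5
 7  0  1  1  2  2  2  3  4  4  5  6
dp[9][10] = 6. One LCS (by backtracking along matches): 7, 2, 8, 4, 2, 7.

6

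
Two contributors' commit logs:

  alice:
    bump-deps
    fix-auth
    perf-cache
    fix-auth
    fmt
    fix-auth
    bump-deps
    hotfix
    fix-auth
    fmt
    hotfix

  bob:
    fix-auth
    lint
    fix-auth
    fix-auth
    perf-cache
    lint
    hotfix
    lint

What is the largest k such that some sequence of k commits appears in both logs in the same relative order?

Taking fix-auth (alice #2, bob #1) → fix-auth (alice #4, bob #3) → fix-auth (alice #6, bob #4) → hotfix (alice #8, bob #7) gives a common subsequence of length 4. Since dp[11][8] = 4, nothing longer is possible.

4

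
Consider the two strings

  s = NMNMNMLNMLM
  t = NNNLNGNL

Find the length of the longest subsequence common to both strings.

6

Let dp[i][j] be the LCS length of the first i characters of s and the first j characters of t. dp[i][j] = dp[i-1][j-1]+1 when the i-th and j-th characters match, else max(dp[i-1][j], dp[i][j-1]).
    ·  N  N  N  L  N  G  N  L
 ·  0  0  0  0  0  0  0  0  0
 N  0  1  1  1  1  1  1  1  1
 M  0  1  1  1  1  1  1  1  1
 N  0  1  2  2  2  2  2  2  2
 M  0  1  2  2  2  2  2  2  2
 N  0  1  2  3  3  3  3  3  3
 M  0  1  2  3  3  3  3  3  3
 L  0  1  2  3  4  4  4  4  4
 N  0  1  2  3  4  5  5  5  5
 M  0  1  2  3  4  5  5  5  5
 L  0  1  2  3  4  5  5  5  6
 M  0  1  2  3  4  5  5  5  6
dp[11][8] = 6. One LCS (by backtracking along matches): NNNLNL.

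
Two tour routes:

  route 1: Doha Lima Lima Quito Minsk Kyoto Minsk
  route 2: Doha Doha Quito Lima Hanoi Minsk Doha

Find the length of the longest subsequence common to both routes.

One common subsequence of length 3: Doha at route 1[1]=route 2[2] → Lima at route 1[2]=route 2[4] → Minsk at route 1[5]=route 2[6]. dp[7][7] = 3 confirms this is the maximum.

3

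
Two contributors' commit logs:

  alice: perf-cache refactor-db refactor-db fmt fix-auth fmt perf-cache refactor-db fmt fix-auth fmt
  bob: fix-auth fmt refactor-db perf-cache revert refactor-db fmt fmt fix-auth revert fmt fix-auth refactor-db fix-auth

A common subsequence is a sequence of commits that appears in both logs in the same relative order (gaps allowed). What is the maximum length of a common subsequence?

7

Match perf-cache (alice #1, bob #4) → refactor-db (alice #2, bob #6) → fmt (alice #4, bob #8) → fix-auth (alice #5, bob #9) → fmt (alice #6, bob #11) → refactor-db (alice #8, bob #13) → fix-auth (alice #10, bob #14) — 7 commits in the same relative order in both. dp[11][14] = 7 confirms this is the maximum.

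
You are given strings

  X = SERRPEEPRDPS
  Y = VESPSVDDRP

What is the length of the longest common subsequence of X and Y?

4

Match S at X[1]=Y[3] → P at X[5]=Y[4] → R at X[9]=Y[9] → P at X[11]=Y[10] — 4 characters in the same relative order in both, and the DP table's final entry dp[12][10] is also 4, so no common subsequence is longer.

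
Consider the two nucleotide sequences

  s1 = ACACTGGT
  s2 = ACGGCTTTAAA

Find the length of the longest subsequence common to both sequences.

5

Let dp[i][j] be the LCS length of the first i bases of s1 and the first j bases of s2. dp[i][j] = dp[i-1][j-1]+1 when the i-th and j-th bases match, else max(dp[i-1][j], dp[i][j-1]).
    ·  A  C  G  G  C  T  T  T  A  A  A
 ·  0  0  0  0  0  0  0  0  0  0  0  0
 A  0  1  1  1  1  1  1  1  1  1  1  1
 C  0  1  2  2  2  2  2  2  2  2  2  2
 A  0  1  2  2  2  2  2  2  2  3  3  3
 C  0  1  2  2  2  3  3  3  3  3  3  3
 T  0  1  2  2  2  3  4  4  4  4  4  4
 G  0  1  2  3  3  3  4  4  4  4  4  4
 G  0  1  2  3  4  4  4  4  4  4  4  4
 T  0  1  2  3  4  4  5  5  5  5  5  5
dp[8][11] = 5. One LCS (by backtracking along matches): ACCTT.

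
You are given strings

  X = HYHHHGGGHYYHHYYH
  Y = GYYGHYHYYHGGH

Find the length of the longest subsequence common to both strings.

8

One common subsequence of length 8: Y at X[2]=Y[3], G at X[8]=Y[4], H at X[9]=Y[5], Y at X[11]=Y[6], H at X[13]=Y[7], Y at X[14]=Y[8], Y at X[15]=Y[9], H at X[16]=Y[13]. dp[16][13] = 8 confirms this is the maximum.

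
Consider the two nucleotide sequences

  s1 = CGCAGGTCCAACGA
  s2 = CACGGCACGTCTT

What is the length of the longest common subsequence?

8

Taking C (s1 #1, s2 #1), C (s1 #3, s2 #3), G (s1 #5, s2 #4), G (s1 #6, s2 #5), C (s1 #9, s2 #6), A (s1 #11, s2 #7), C (s1 #12, s2 #8), G (s1 #13, s2 #9) gives a common subsequence of length 8, and the DP table's final entry dp[14][13] is also 8, so no common subsequence is longer.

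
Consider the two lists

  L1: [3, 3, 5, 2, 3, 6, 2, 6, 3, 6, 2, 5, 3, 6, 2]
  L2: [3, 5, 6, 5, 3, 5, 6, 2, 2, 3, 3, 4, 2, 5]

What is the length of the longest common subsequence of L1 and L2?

8

One common subsequence of length 8: 3 at L1[1]=L2[1], then 3 at L1[2]=L2[5], then 5 at L1[3]=L2[6], then 2 at L1[4]=L2[9], then 3 at L1[5]=L2[10], then 3 at L1[9]=L2[11], then 2 at L1[11]=L2[13], then 5 at L1[12]=L2[14]. The LCS DP gives dp[15][14] = 8, so this is optimal.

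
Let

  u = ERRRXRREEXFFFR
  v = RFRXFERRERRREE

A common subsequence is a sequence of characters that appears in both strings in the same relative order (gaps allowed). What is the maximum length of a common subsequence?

8

Pick E at u[1]=v[6], R at u[2]=v[7], R at u[3]=v[8], R at u[4]=v[10], R at u[6]=v[11], R at u[7]=v[12], E at u[8]=v[13], E at u[9]=v[14]; all 8 characters appear in both, in order, and the DP table's final entry dp[14][14] is also 8, so no common subsequence is longer.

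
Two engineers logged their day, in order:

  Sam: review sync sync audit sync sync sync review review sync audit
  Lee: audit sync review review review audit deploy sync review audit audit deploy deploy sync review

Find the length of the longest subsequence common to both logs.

6

Match audit at Sam[4]=Lee[1]; then sync at Sam[5]=Lee[2]; then review at Sam[8]=Lee[4]; then review at Sam[9]=Lee[5]; then sync at Sam[10]=Lee[8]; then audit at Sam[11]=Lee[11] — 6 tasks in the same relative order in both. The LCS DP gives dp[11][15] = 6, so this is optimal.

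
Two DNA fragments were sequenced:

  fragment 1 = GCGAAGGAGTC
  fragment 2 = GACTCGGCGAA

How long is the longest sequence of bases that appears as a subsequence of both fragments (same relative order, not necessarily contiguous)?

6

Let dp[i][j] be the LCS length of the first i bases of fragment 1 and the first j bases of fragment 2. dp[i][j] = dp[i-1][j-1]+1 when the i-th and j-th bases match, else max(dp[i-1][j], dp[i][j-1]).
    ·  G  A  C  T  C  G  G  C  G  A  A
 ·  0  0  0  0  0  0  0  0  0  0  0  0
 G  0  1  1  1  1  1  1  1  1  1  1  1
 C  0  1  1  2  2  2  2  2  2  2  2  2
 G  0  1  1  2  2  2  3  3  3  3  3  3
 A  0  1  2  2  2  2  3  3  3  3  4  4
 A  0  1  2  2  2  2  3  3  3  3  4  5
 G  0  1  2  2  2  2  3  4  4  4  4  5
 G  0  1  2  2  2  2  3  4  4  5  5  5
 A  0  1  2  2  2  2  3  4  4  5  6  6
 G  0  1  2  2  2  2  3  4  4  5  6  6
 T  0  1  2  2  3  3  3  4  4  5  6  6
 C  0  1  2  3  3  4  4  4  5  5  6  6
dp[11][11] = 6. One LCS (by backtracking along matches): GCGGGA.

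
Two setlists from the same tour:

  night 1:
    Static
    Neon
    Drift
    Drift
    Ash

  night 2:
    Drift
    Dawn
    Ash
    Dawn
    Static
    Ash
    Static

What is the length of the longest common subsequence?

2

One common subsequence of length 2: Static [1,5] → Ash [5,6], and the DP table's final entry dp[5][7] is also 2, so no common subsequence is longer.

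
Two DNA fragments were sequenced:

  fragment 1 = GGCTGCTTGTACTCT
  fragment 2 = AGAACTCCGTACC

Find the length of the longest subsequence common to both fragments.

9

Taking G at fragment 1[1]=fragment 2[2] → C at fragment 1[3]=fragment 2[5] → T at fragment 1[4]=fragment 2[6] → C at fragment 1[6]=fragment 2[8] → G at fragment 1[9]=fragment 2[9] → T at fragment 1[10]=fragment 2[10] → A at fragment 1[11]=fragment 2[11] → C at fragment 1[12]=fragment 2[12] → C at fragment 1[14]=fragment 2[13] gives a common subsequence of length 9. dp[15][13] = 9 confirms this is the maximum.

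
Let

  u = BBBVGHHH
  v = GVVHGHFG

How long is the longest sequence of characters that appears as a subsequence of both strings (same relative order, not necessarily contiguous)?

3

Let dp[i][j] be the LCS length of the first i characters of u and the first j characters of v. dp[i][j] = dp[i-1][j-1]+1 when the i-th and j-th characters match, else max(dp[i-1][j], dp[i][j-1]).
    ·  G  V  V  H  G  H  F  G
 ·  0  0  0  0  0  0  0  0  0
 B  0  0  0  0  0  0  0  0  0
 B  0  0  0  0  0  0  0  0  0
 B  0  0  0  0  0  0  0  0  0
 V  0  0  1  1  1  1  1  1  1
 G  0  1  1  1  1  2  2  2  2
 H  0  1  1  1  2  2  3  3  3
 H  0  1  1  1  2  2  3  3  3
 H  0  1  1  1  2  2  3  3  3
dp[8][8] = 3. One LCS (by backtracking along matches): VGH.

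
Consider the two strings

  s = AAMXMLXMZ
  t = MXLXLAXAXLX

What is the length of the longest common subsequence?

5

Let dp[i][j] be the LCS length of the first i characters of s and the first j characters of t. dp[i][j] = dp[i-1][j-1]+1 when the i-th and j-th characters match, else max(dp[i-1][j], dp[i][j-1]).
    ·  M  X  L  X  L  A  X  A  X  L  X
 ·  0  0  0  0  0  0  0  0  0  0  0  0
 A  0  0  0  0  0  0  1  1  1  1  1  1
 A  0  0  0  0  0  0  1  1  2  2  2  2
 M  0  1  1  1  1  1  1  1  2  2  2  2
 X  0  1  2  2  2  2  2  2  2  3  3  3
 M  0  1  2  2  2  2  2  2  2  3  3  3
 L  0  1  2  3  3  3  3  3  3  3  4  4
 X  0  1  2  3  4  4  4  4  4  4  4  5
 M  0  1  2  3  4  4  4  4  4  4  4  5
 Z  0  1  2  3  4  4  4  4  4  4  4  5
dp[9][11] = 5. One LCS (by backtracking along matches): AAXLX.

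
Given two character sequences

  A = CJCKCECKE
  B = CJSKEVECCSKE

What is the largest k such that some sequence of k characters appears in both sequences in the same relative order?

Match C (A #1, B #1); then J (A #2, B #2); then K (A #4, B #4); then C (A #5, B #8); then C (A #7, B #9); then K (A #8, B #11); then E (A #9, B #12) — 7 characters in the same relative order in both. Since dp[9][12] = 7, nothing longer is possible.

7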